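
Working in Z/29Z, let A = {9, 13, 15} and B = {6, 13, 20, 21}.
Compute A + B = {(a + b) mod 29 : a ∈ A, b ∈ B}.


Work in Z/29Z: reduce every sum a + b modulo 29.
Enumerate all 12 pairs:
a = 9: 9+6=15, 9+13=22, 9+20=0, 9+21=1
a = 13: 13+6=19, 13+13=26, 13+20=4, 13+21=5
a = 15: 15+6=21, 15+13=28, 15+20=6, 15+21=7
Distinct residues collected: {0, 1, 4, 5, 6, 7, 15, 19, 21, 22, 26, 28}
|A + B| = 12 (out of 29 total residues).

A + B = {0, 1, 4, 5, 6, 7, 15, 19, 21, 22, 26, 28}


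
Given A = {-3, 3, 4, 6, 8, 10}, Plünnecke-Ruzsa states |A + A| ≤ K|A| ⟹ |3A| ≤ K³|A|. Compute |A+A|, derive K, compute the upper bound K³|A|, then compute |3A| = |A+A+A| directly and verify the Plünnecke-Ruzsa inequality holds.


|A| = 6.
Step 1: Compute A + A by enumerating all 36 pairs.
A + A = {-6, 0, 1, 3, 5, 6, 7, 8, 9, 10, 11, 12, 13, 14, 16, 18, 20}, so |A + A| = 17.
Step 2: Doubling constant K = |A + A|/|A| = 17/6 = 17/6 ≈ 2.8333.
Step 3: Plünnecke-Ruzsa gives |3A| ≤ K³·|A| = (2.8333)³ · 6 ≈ 136.4722.
Step 4: Compute 3A = A + A + A directly by enumerating all triples (a,b,c) ∈ A³; |3A| = 30.
Step 5: Check 30 ≤ 136.4722? Yes ✓.

K = 17/6, Plünnecke-Ruzsa bound K³|A| ≈ 136.4722, |3A| = 30, inequality holds.


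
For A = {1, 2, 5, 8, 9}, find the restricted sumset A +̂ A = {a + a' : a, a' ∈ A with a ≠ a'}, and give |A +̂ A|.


Restricted sumset: A +̂ A = {a + a' : a ∈ A, a' ∈ A, a ≠ a'}.
Equivalently, take A + A and drop any sum 2a that is achievable ONLY as a + a for a ∈ A (i.e. sums representable only with equal summands).
Enumerate pairs (a, a') with a < a' (symmetric, so each unordered pair gives one sum; this covers all a ≠ a'):
  1 + 2 = 3
  1 + 5 = 6
  1 + 8 = 9
  1 + 9 = 10
  2 + 5 = 7
  2 + 8 = 10
  2 + 9 = 11
  5 + 8 = 13
  5 + 9 = 14
  8 + 9 = 17
Collected distinct sums: {3, 6, 7, 9, 10, 11, 13, 14, 17}
|A +̂ A| = 9
(Reference bound: |A +̂ A| ≥ 2|A| - 3 for |A| ≥ 2, with |A| = 5 giving ≥ 7.)

|A +̂ A| = 9


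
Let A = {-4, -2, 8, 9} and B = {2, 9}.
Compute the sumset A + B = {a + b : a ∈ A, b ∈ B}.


A + B = {a + b : a ∈ A, b ∈ B}.
Enumerate all |A|·|B| = 4·2 = 8 pairs (a, b) and collect distinct sums.
a = -4: -4+2=-2, -4+9=5
a = -2: -2+2=0, -2+9=7
a = 8: 8+2=10, 8+9=17
a = 9: 9+2=11, 9+9=18
Collecting distinct sums: A + B = {-2, 0, 5, 7, 10, 11, 17, 18}
|A + B| = 8

A + B = {-2, 0, 5, 7, 10, 11, 17, 18}


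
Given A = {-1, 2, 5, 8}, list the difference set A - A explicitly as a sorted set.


A - A = {a - a' : a, a' ∈ A}.
Compute a - a' for each ordered pair (a, a'):
a = -1: -1--1=0, -1-2=-3, -1-5=-6, -1-8=-9
a = 2: 2--1=3, 2-2=0, 2-5=-3, 2-8=-6
a = 5: 5--1=6, 5-2=3, 5-5=0, 5-8=-3
a = 8: 8--1=9, 8-2=6, 8-5=3, 8-8=0
Collecting distinct values (and noting 0 appears from a-a):
A - A = {-9, -6, -3, 0, 3, 6, 9}
|A - A| = 7

A - A = {-9, -6, -3, 0, 3, 6, 9}


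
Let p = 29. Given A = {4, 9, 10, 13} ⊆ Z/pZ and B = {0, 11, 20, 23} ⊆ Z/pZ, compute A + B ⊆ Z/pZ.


Work in Z/29Z: reduce every sum a + b modulo 29.
Enumerate all 16 pairs:
a = 4: 4+0=4, 4+11=15, 4+20=24, 4+23=27
a = 9: 9+0=9, 9+11=20, 9+20=0, 9+23=3
a = 10: 10+0=10, 10+11=21, 10+20=1, 10+23=4
a = 13: 13+0=13, 13+11=24, 13+20=4, 13+23=7
Distinct residues collected: {0, 1, 3, 4, 7, 9, 10, 13, 15, 20, 21, 24, 27}
|A + B| = 13 (out of 29 total residues).

A + B = {0, 1, 3, 4, 7, 9, 10, 13, 15, 20, 21, 24, 27}


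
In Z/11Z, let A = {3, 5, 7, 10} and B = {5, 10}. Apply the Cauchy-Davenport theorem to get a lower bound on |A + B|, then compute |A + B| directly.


Cauchy-Davenport: |A + B| ≥ min(p, |A| + |B| - 1) for A, B nonempty in Z/pZ.
|A| = 4, |B| = 2, p = 11.
CD lower bound = min(11, 4 + 2 - 1) = min(11, 5) = 5.
Compute A + B mod 11 directly:
a = 3: 3+5=8, 3+10=2
a = 5: 5+5=10, 5+10=4
a = 7: 7+5=1, 7+10=6
a = 10: 10+5=4, 10+10=9
A + B = {1, 2, 4, 6, 8, 9, 10}, so |A + B| = 7.
Verify: 7 ≥ 5? Yes ✓.

CD lower bound = 5, actual |A + B| = 7.


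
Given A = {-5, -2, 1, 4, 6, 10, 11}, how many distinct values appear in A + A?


A + A = {a + a' : a, a' ∈ A}; |A| = 7.
General bounds: 2|A| - 1 ≤ |A + A| ≤ |A|(|A|+1)/2, i.e. 13 ≤ |A + A| ≤ 28.
Lower bound 2|A|-1 is attained iff A is an arithmetic progression.
Enumerate sums a + a' for a ≤ a' (symmetric, so this suffices):
a = -5: -5+-5=-10, -5+-2=-7, -5+1=-4, -5+4=-1, -5+6=1, -5+10=5, -5+11=6
a = -2: -2+-2=-4, -2+1=-1, -2+4=2, -2+6=4, -2+10=8, -2+11=9
a = 1: 1+1=2, 1+4=5, 1+6=7, 1+10=11, 1+11=12
a = 4: 4+4=8, 4+6=10, 4+10=14, 4+11=15
a = 6: 6+6=12, 6+10=16, 6+11=17
a = 10: 10+10=20, 10+11=21
a = 11: 11+11=22
Distinct sums: {-10, -7, -4, -1, 1, 2, 4, 5, 6, 7, 8, 9, 10, 11, 12, 14, 15, 16, 17, 20, 21, 22}
|A + A| = 22

|A + A| = 22


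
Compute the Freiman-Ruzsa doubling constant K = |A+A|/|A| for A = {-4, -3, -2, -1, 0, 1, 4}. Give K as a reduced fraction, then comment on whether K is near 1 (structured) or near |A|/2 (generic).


|A| = 7.
Compute A + A by enumerating all 49 pairs.
A + A = {-8, -7, -6, -5, -4, -3, -2, -1, 0, 1, 2, 3, 4, 5, 8}, so |A + A| = 15.
K = |A + A| / |A| = 15/7 (already in lowest terms) ≈ 2.1429.
Reference: AP of size 7 gives K = 13/7 ≈ 1.8571; a fully generic set of size 7 gives K ≈ 4.0000.

|A| = 7, |A + A| = 15, K = 15/7.


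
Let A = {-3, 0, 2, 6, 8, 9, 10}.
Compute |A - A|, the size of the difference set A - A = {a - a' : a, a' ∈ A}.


A - A = {a - a' : a, a' ∈ A}; |A| = 7.
Bounds: 2|A|-1 ≤ |A - A| ≤ |A|² - |A| + 1, i.e. 13 ≤ |A - A| ≤ 43.
Note: 0 ∈ A - A always (from a - a). The set is symmetric: if d ∈ A - A then -d ∈ A - A.
Enumerate nonzero differences d = a - a' with a > a' (then include -d):
Positive differences: {1, 2, 3, 4, 5, 6, 7, 8, 9, 10, 11, 12, 13}
Full difference set: {0} ∪ (positive diffs) ∪ (negative diffs).
|A - A| = 1 + 2·13 = 27 (matches direct enumeration: 27).

|A - A| = 27


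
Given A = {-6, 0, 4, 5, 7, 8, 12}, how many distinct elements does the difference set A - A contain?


A - A = {a - a' : a, a' ∈ A}; |A| = 7.
Bounds: 2|A|-1 ≤ |A - A| ≤ |A|² - |A| + 1, i.e. 13 ≤ |A - A| ≤ 43.
Note: 0 ∈ A - A always (from a - a). The set is symmetric: if d ∈ A - A then -d ∈ A - A.
Enumerate nonzero differences d = a - a' with a > a' (then include -d):
Positive differences: {1, 2, 3, 4, 5, 6, 7, 8, 10, 11, 12, 13, 14, 18}
Full difference set: {0} ∪ (positive diffs) ∪ (negative diffs).
|A - A| = 1 + 2·14 = 29 (matches direct enumeration: 29).

|A - A| = 29


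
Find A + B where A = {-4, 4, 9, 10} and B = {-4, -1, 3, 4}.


A + B = {a + b : a ∈ A, b ∈ B}.
Enumerate all |A|·|B| = 4·4 = 16 pairs (a, b) and collect distinct sums.
a = -4: -4+-4=-8, -4+-1=-5, -4+3=-1, -4+4=0
a = 4: 4+-4=0, 4+-1=3, 4+3=7, 4+4=8
a = 9: 9+-4=5, 9+-1=8, 9+3=12, 9+4=13
a = 10: 10+-4=6, 10+-1=9, 10+3=13, 10+4=14
Collecting distinct sums: A + B = {-8, -5, -1, 0, 3, 5, 6, 7, 8, 9, 12, 13, 14}
|A + B| = 13

A + B = {-8, -5, -1, 0, 3, 5, 6, 7, 8, 9, 12, 13, 14}


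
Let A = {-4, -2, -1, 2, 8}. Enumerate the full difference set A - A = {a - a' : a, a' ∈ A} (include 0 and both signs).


A - A = {a - a' : a, a' ∈ A}.
Compute a - a' for each ordered pair (a, a'):
a = -4: -4--4=0, -4--2=-2, -4--1=-3, -4-2=-6, -4-8=-12
a = -2: -2--4=2, -2--2=0, -2--1=-1, -2-2=-4, -2-8=-10
a = -1: -1--4=3, -1--2=1, -1--1=0, -1-2=-3, -1-8=-9
a = 2: 2--4=6, 2--2=4, 2--1=3, 2-2=0, 2-8=-6
a = 8: 8--4=12, 8--2=10, 8--1=9, 8-2=6, 8-8=0
Collecting distinct values (and noting 0 appears from a-a):
A - A = {-12, -10, -9, -6, -4, -3, -2, -1, 0, 1, 2, 3, 4, 6, 9, 10, 12}
|A - A| = 17

A - A = {-12, -10, -9, -6, -4, -3, -2, -1, 0, 1, 2, 3, 4, 6, 9, 10, 12}


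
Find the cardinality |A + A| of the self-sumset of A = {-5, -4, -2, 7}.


A + A = {a + a' : a, a' ∈ A}; |A| = 4.
General bounds: 2|A| - 1 ≤ |A + A| ≤ |A|(|A|+1)/2, i.e. 7 ≤ |A + A| ≤ 10.
Lower bound 2|A|-1 is attained iff A is an arithmetic progression.
Enumerate sums a + a' for a ≤ a' (symmetric, so this suffices):
a = -5: -5+-5=-10, -5+-4=-9, -5+-2=-7, -5+7=2
a = -4: -4+-4=-8, -4+-2=-6, -4+7=3
a = -2: -2+-2=-4, -2+7=5
a = 7: 7+7=14
Distinct sums: {-10, -9, -8, -7, -6, -4, 2, 3, 5, 14}
|A + A| = 10

|A + A| = 10


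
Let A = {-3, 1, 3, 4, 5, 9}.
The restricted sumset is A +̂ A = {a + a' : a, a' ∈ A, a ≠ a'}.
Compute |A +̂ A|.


Restricted sumset: A +̂ A = {a + a' : a ∈ A, a' ∈ A, a ≠ a'}.
Equivalently, take A + A and drop any sum 2a that is achievable ONLY as a + a for a ∈ A (i.e. sums representable only with equal summands).
Enumerate pairs (a, a') with a < a' (symmetric, so each unordered pair gives one sum; this covers all a ≠ a'):
  -3 + 1 = -2
  -3 + 3 = 0
  -3 + 4 = 1
  -3 + 5 = 2
  -3 + 9 = 6
  1 + 3 = 4
  1 + 4 = 5
  1 + 5 = 6
  1 + 9 = 10
  3 + 4 = 7
  3 + 5 = 8
  3 + 9 = 12
  4 + 5 = 9
  4 + 9 = 13
  5 + 9 = 14
Collected distinct sums: {-2, 0, 1, 2, 4, 5, 6, 7, 8, 9, 10, 12, 13, 14}
|A +̂ A| = 14
(Reference bound: |A +̂ A| ≥ 2|A| - 3 for |A| ≥ 2, with |A| = 6 giving ≥ 9.)

|A +̂ A| = 14


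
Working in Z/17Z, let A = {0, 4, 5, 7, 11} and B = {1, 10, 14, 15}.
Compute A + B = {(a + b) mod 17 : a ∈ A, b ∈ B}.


Work in Z/17Z: reduce every sum a + b modulo 17.
Enumerate all 20 pairs:
a = 0: 0+1=1, 0+10=10, 0+14=14, 0+15=15
a = 4: 4+1=5, 4+10=14, 4+14=1, 4+15=2
a = 5: 5+1=6, 5+10=15, 5+14=2, 5+15=3
a = 7: 7+1=8, 7+10=0, 7+14=4, 7+15=5
a = 11: 11+1=12, 11+10=4, 11+14=8, 11+15=9
Distinct residues collected: {0, 1, 2, 3, 4, 5, 6, 8, 9, 10, 12, 14, 15}
|A + B| = 13 (out of 17 total residues).

A + B = {0, 1, 2, 3, 4, 5, 6, 8, 9, 10, 12, 14, 15}


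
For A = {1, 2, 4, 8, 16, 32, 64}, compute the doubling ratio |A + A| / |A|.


|A| = 7.
Compute A + A by enumerating all 49 pairs.
A + A = {2, 3, 4, 5, 6, 8, 9, 10, 12, 16, 17, 18, 20, 24, 32, 33, 34, 36, 40, 48, 64, 65, 66, 68, 72, 80, 96, 128}, so |A + A| = 28.
K = |A + A| / |A| = 28/7 = 4/1 ≈ 4.0000.
Reference: AP of size 7 gives K = 13/7 ≈ 1.8571; a fully generic set of size 7 gives K ≈ 4.0000.

|A| = 7, |A + A| = 28, K = 28/7 = 4/1.


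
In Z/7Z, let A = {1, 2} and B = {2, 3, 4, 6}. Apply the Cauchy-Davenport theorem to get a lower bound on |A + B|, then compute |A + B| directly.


Cauchy-Davenport: |A + B| ≥ min(p, |A| + |B| - 1) for A, B nonempty in Z/pZ.
|A| = 2, |B| = 4, p = 7.
CD lower bound = min(7, 2 + 4 - 1) = min(7, 5) = 5.
Compute A + B mod 7 directly:
a = 1: 1+2=3, 1+3=4, 1+4=5, 1+6=0
a = 2: 2+2=4, 2+3=5, 2+4=6, 2+6=1
A + B = {0, 1, 3, 4, 5, 6}, so |A + B| = 6.
Verify: 6 ≥ 5? Yes ✓.

CD lower bound = 5, actual |A + B| = 6.


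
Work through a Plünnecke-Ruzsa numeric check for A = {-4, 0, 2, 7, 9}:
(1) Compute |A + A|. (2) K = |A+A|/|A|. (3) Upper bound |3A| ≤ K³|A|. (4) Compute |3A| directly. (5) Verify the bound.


|A| = 5.
Step 1: Compute A + A by enumerating all 25 pairs.
A + A = {-8, -4, -2, 0, 2, 3, 4, 5, 7, 9, 11, 14, 16, 18}, so |A + A| = 14.
Step 2: Doubling constant K = |A + A|/|A| = 14/5 = 14/5 ≈ 2.8000.
Step 3: Plünnecke-Ruzsa gives |3A| ≤ K³·|A| = (2.8000)³ · 5 ≈ 109.7600.
Step 4: Compute 3A = A + A + A directly by enumerating all triples (a,b,c) ∈ A³; |3A| = 27.
Step 5: Check 27 ≤ 109.7600? Yes ✓.

K = 14/5, Plünnecke-Ruzsa bound K³|A| ≈ 109.7600, |3A| = 27, inequality holds.


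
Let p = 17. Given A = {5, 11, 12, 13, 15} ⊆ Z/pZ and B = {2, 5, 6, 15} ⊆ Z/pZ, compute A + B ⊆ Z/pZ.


Work in Z/17Z: reduce every sum a + b modulo 17.
Enumerate all 20 pairs:
a = 5: 5+2=7, 5+5=10, 5+6=11, 5+15=3
a = 11: 11+2=13, 11+5=16, 11+6=0, 11+15=9
a = 12: 12+2=14, 12+5=0, 12+6=1, 12+15=10
a = 13: 13+2=15, 13+5=1, 13+6=2, 13+15=11
a = 15: 15+2=0, 15+5=3, 15+6=4, 15+15=13
Distinct residues collected: {0, 1, 2, 3, 4, 7, 9, 10, 11, 13, 14, 15, 16}
|A + B| = 13 (out of 17 total residues).

A + B = {0, 1, 2, 3, 4, 7, 9, 10, 11, 13, 14, 15, 16}


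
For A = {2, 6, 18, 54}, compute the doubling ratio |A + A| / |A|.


|A| = 4.
Compute A + A by enumerating all 16 pairs.
A + A = {4, 8, 12, 20, 24, 36, 56, 60, 72, 108}, so |A + A| = 10.
K = |A + A| / |A| = 10/4 = 5/2 ≈ 2.5000.
Reference: AP of size 4 gives K = 7/4 ≈ 1.7500; a fully generic set of size 4 gives K ≈ 2.5000.

|A| = 4, |A + A| = 10, K = 10/4 = 5/2.


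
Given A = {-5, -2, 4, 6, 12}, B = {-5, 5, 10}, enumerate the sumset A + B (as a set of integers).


A + B = {a + b : a ∈ A, b ∈ B}.
Enumerate all |A|·|B| = 5·3 = 15 pairs (a, b) and collect distinct sums.
a = -5: -5+-5=-10, -5+5=0, -5+10=5
a = -2: -2+-5=-7, -2+5=3, -2+10=8
a = 4: 4+-5=-1, 4+5=9, 4+10=14
a = 6: 6+-5=1, 6+5=11, 6+10=16
a = 12: 12+-5=7, 12+5=17, 12+10=22
Collecting distinct sums: A + B = {-10, -7, -1, 0, 1, 3, 5, 7, 8, 9, 11, 14, 16, 17, 22}
|A + B| = 15

A + B = {-10, -7, -1, 0, 1, 3, 5, 7, 8, 9, 11, 14, 16, 17, 22}


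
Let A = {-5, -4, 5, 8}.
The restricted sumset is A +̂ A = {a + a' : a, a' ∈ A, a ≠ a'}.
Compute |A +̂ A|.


Restricted sumset: A +̂ A = {a + a' : a ∈ A, a' ∈ A, a ≠ a'}.
Equivalently, take A + A and drop any sum 2a that is achievable ONLY as a + a for a ∈ A (i.e. sums representable only with equal summands).
Enumerate pairs (a, a') with a < a' (symmetric, so each unordered pair gives one sum; this covers all a ≠ a'):
  -5 + -4 = -9
  -5 + 5 = 0
  -5 + 8 = 3
  -4 + 5 = 1
  -4 + 8 = 4
  5 + 8 = 13
Collected distinct sums: {-9, 0, 1, 3, 4, 13}
|A +̂ A| = 6
(Reference bound: |A +̂ A| ≥ 2|A| - 3 for |A| ≥ 2, with |A| = 4 giving ≥ 5.)

|A +̂ A| = 6


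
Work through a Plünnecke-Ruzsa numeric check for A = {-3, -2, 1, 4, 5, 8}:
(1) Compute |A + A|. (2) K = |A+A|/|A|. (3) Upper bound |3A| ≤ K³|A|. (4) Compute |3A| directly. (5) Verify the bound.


|A| = 6.
Step 1: Compute A + A by enumerating all 36 pairs.
A + A = {-6, -5, -4, -2, -1, 1, 2, 3, 5, 6, 8, 9, 10, 12, 13, 16}, so |A + A| = 16.
Step 2: Doubling constant K = |A + A|/|A| = 16/6 = 16/6 ≈ 2.6667.
Step 3: Plünnecke-Ruzsa gives |3A| ≤ K³·|A| = (2.6667)³ · 6 ≈ 113.7778.
Step 4: Compute 3A = A + A + A directly by enumerating all triples (a,b,c) ∈ A³; |3A| = 31.
Step 5: Check 31 ≤ 113.7778? Yes ✓.

K = 16/6, Plünnecke-Ruzsa bound K³|A| ≈ 113.7778, |3A| = 31, inequality holds.


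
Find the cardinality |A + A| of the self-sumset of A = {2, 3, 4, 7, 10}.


A + A = {a + a' : a, a' ∈ A}; |A| = 5.
General bounds: 2|A| - 1 ≤ |A + A| ≤ |A|(|A|+1)/2, i.e. 9 ≤ |A + A| ≤ 15.
Lower bound 2|A|-1 is attained iff A is an arithmetic progression.
Enumerate sums a + a' for a ≤ a' (symmetric, so this suffices):
a = 2: 2+2=4, 2+3=5, 2+4=6, 2+7=9, 2+10=12
a = 3: 3+3=6, 3+4=7, 3+7=10, 3+10=13
a = 4: 4+4=8, 4+7=11, 4+10=14
a = 7: 7+7=14, 7+10=17
a = 10: 10+10=20
Distinct sums: {4, 5, 6, 7, 8, 9, 10, 11, 12, 13, 14, 17, 20}
|A + A| = 13

|A + A| = 13


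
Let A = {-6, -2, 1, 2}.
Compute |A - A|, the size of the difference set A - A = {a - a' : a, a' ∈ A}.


A - A = {a - a' : a, a' ∈ A}; |A| = 4.
Bounds: 2|A|-1 ≤ |A - A| ≤ |A|² - |A| + 1, i.e. 7 ≤ |A - A| ≤ 13.
Note: 0 ∈ A - A always (from a - a). The set is symmetric: if d ∈ A - A then -d ∈ A - A.
Enumerate nonzero differences d = a - a' with a > a' (then include -d):
Positive differences: {1, 3, 4, 7, 8}
Full difference set: {0} ∪ (positive diffs) ∪ (negative diffs).
|A - A| = 1 + 2·5 = 11 (matches direct enumeration: 11).

|A - A| = 11


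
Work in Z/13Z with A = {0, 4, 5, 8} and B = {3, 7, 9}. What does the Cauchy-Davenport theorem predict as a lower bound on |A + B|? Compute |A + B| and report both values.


Cauchy-Davenport: |A + B| ≥ min(p, |A| + |B| - 1) for A, B nonempty in Z/pZ.
|A| = 4, |B| = 3, p = 13.
CD lower bound = min(13, 4 + 3 - 1) = min(13, 6) = 6.
Compute A + B mod 13 directly:
a = 0: 0+3=3, 0+7=7, 0+9=9
a = 4: 4+3=7, 4+7=11, 4+9=0
a = 5: 5+3=8, 5+7=12, 5+9=1
a = 8: 8+3=11, 8+7=2, 8+9=4
A + B = {0, 1, 2, 3, 4, 7, 8, 9, 11, 12}, so |A + B| = 10.
Verify: 10 ≥ 6? Yes ✓.

CD lower bound = 6, actual |A + B| = 10.


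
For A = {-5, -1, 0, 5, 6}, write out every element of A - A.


A - A = {a - a' : a, a' ∈ A}.
Compute a - a' for each ordered pair (a, a'):
a = -5: -5--5=0, -5--1=-4, -5-0=-5, -5-5=-10, -5-6=-11
a = -1: -1--5=4, -1--1=0, -1-0=-1, -1-5=-6, -1-6=-7
a = 0: 0--5=5, 0--1=1, 0-0=0, 0-5=-5, 0-6=-6
a = 5: 5--5=10, 5--1=6, 5-0=5, 5-5=0, 5-6=-1
a = 6: 6--5=11, 6--1=7, 6-0=6, 6-5=1, 6-6=0
Collecting distinct values (and noting 0 appears from a-a):
A - A = {-11, -10, -7, -6, -5, -4, -1, 0, 1, 4, 5, 6, 7, 10, 11}
|A - A| = 15

A - A = {-11, -10, -7, -6, -5, -4, -1, 0, 1, 4, 5, 6, 7, 10, 11}


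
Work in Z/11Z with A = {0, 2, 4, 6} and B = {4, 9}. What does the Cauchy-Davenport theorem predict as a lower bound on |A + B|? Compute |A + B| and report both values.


Cauchy-Davenport: |A + B| ≥ min(p, |A| + |B| - 1) for A, B nonempty in Z/pZ.
|A| = 4, |B| = 2, p = 11.
CD lower bound = min(11, 4 + 2 - 1) = min(11, 5) = 5.
Compute A + B mod 11 directly:
a = 0: 0+4=4, 0+9=9
a = 2: 2+4=6, 2+9=0
a = 4: 4+4=8, 4+9=2
a = 6: 6+4=10, 6+9=4
A + B = {0, 2, 4, 6, 8, 9, 10}, so |A + B| = 7.
Verify: 7 ≥ 5? Yes ✓.

CD lower bound = 5, actual |A + B| = 7.


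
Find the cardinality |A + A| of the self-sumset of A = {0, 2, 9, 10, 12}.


A + A = {a + a' : a, a' ∈ A}; |A| = 5.
General bounds: 2|A| - 1 ≤ |A + A| ≤ |A|(|A|+1)/2, i.e. 9 ≤ |A + A| ≤ 15.
Lower bound 2|A|-1 is attained iff A is an arithmetic progression.
Enumerate sums a + a' for a ≤ a' (symmetric, so this suffices):
a = 0: 0+0=0, 0+2=2, 0+9=9, 0+10=10, 0+12=12
a = 2: 2+2=4, 2+9=11, 2+10=12, 2+12=14
a = 9: 9+9=18, 9+10=19, 9+12=21
a = 10: 10+10=20, 10+12=22
a = 12: 12+12=24
Distinct sums: {0, 2, 4, 9, 10, 11, 12, 14, 18, 19, 20, 21, 22, 24}
|A + A| = 14

|A + A| = 14


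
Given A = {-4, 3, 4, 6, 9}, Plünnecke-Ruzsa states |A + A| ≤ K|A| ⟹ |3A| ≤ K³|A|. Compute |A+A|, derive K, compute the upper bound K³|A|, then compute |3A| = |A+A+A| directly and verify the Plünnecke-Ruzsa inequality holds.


|A| = 5.
Step 1: Compute A + A by enumerating all 25 pairs.
A + A = {-8, -1, 0, 2, 5, 6, 7, 8, 9, 10, 12, 13, 15, 18}, so |A + A| = 14.
Step 2: Doubling constant K = |A + A|/|A| = 14/5 = 14/5 ≈ 2.8000.
Step 3: Plünnecke-Ruzsa gives |3A| ≤ K³·|A| = (2.8000)³ · 5 ≈ 109.7600.
Step 4: Compute 3A = A + A + A directly by enumerating all triples (a,b,c) ∈ A³; |3A| = 26.
Step 5: Check 26 ≤ 109.7600? Yes ✓.

K = 14/5, Plünnecke-Ruzsa bound K³|A| ≈ 109.7600, |3A| = 26, inequality holds.


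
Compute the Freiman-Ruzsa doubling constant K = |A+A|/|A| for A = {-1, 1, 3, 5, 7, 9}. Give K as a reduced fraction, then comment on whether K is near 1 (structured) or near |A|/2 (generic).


|A| = 6.
Compute A + A by enumerating all 36 pairs.
A + A = {-2, 0, 2, 4, 6, 8, 10, 12, 14, 16, 18}, so |A + A| = 11.
K = |A + A| / |A| = 11/6 (already in lowest terms) ≈ 1.8333.
Reference: AP of size 6 gives K = 11/6 ≈ 1.8333; a fully generic set of size 6 gives K ≈ 3.5000.

|A| = 6, |A + A| = 11, K = 11/6.


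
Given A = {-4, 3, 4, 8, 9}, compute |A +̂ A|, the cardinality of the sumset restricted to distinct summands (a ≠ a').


Restricted sumset: A +̂ A = {a + a' : a ∈ A, a' ∈ A, a ≠ a'}.
Equivalently, take A + A and drop any sum 2a that is achievable ONLY as a + a for a ∈ A (i.e. sums representable only with equal summands).
Enumerate pairs (a, a') with a < a' (symmetric, so each unordered pair gives one sum; this covers all a ≠ a'):
  -4 + 3 = -1
  -4 + 4 = 0
  -4 + 8 = 4
  -4 + 9 = 5
  3 + 4 = 7
  3 + 8 = 11
  3 + 9 = 12
  4 + 8 = 12
  4 + 9 = 13
  8 + 9 = 17
Collected distinct sums: {-1, 0, 4, 5, 7, 11, 12, 13, 17}
|A +̂ A| = 9
(Reference bound: |A +̂ A| ≥ 2|A| - 3 for |A| ≥ 2, with |A| = 5 giving ≥ 7.)

|A +̂ A| = 9


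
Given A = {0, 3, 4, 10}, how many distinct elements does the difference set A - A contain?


A - A = {a - a' : a, a' ∈ A}; |A| = 4.
Bounds: 2|A|-1 ≤ |A - A| ≤ |A|² - |A| + 1, i.e. 7 ≤ |A - A| ≤ 13.
Note: 0 ∈ A - A always (from a - a). The set is symmetric: if d ∈ A - A then -d ∈ A - A.
Enumerate nonzero differences d = a - a' with a > a' (then include -d):
Positive differences: {1, 3, 4, 6, 7, 10}
Full difference set: {0} ∪ (positive diffs) ∪ (negative diffs).
|A - A| = 1 + 2·6 = 13 (matches direct enumeration: 13).

|A - A| = 13


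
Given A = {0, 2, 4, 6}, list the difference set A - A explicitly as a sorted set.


A - A = {a - a' : a, a' ∈ A}.
Compute a - a' for each ordered pair (a, a'):
a = 0: 0-0=0, 0-2=-2, 0-4=-4, 0-6=-6
a = 2: 2-0=2, 2-2=0, 2-4=-2, 2-6=-4
a = 4: 4-0=4, 4-2=2, 4-4=0, 4-6=-2
a = 6: 6-0=6, 6-2=4, 6-4=2, 6-6=0
Collecting distinct values (and noting 0 appears from a-a):
A - A = {-6, -4, -2, 0, 2, 4, 6}
|A - A| = 7

A - A = {-6, -4, -2, 0, 2, 4, 6}


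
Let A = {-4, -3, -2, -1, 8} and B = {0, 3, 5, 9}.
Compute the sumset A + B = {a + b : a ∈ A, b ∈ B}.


A + B = {a + b : a ∈ A, b ∈ B}.
Enumerate all |A|·|B| = 5·4 = 20 pairs (a, b) and collect distinct sums.
a = -4: -4+0=-4, -4+3=-1, -4+5=1, -4+9=5
a = -3: -3+0=-3, -3+3=0, -3+5=2, -3+9=6
a = -2: -2+0=-2, -2+3=1, -2+5=3, -2+9=7
a = -1: -1+0=-1, -1+3=2, -1+5=4, -1+9=8
a = 8: 8+0=8, 8+3=11, 8+5=13, 8+9=17
Collecting distinct sums: A + B = {-4, -3, -2, -1, 0, 1, 2, 3, 4, 5, 6, 7, 8, 11, 13, 17}
|A + B| = 16

A + B = {-4, -3, -2, -1, 0, 1, 2, 3, 4, 5, 6, 7, 8, 11, 13, 17}


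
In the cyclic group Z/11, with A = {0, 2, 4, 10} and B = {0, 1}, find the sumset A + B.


Work in Z/11Z: reduce every sum a + b modulo 11.
Enumerate all 8 pairs:
a = 0: 0+0=0, 0+1=1
a = 2: 2+0=2, 2+1=3
a = 4: 4+0=4, 4+1=5
a = 10: 10+0=10, 10+1=0
Distinct residues collected: {0, 1, 2, 3, 4, 5, 10}
|A + B| = 7 (out of 11 total residues).

A + B = {0, 1, 2, 3, 4, 5, 10}


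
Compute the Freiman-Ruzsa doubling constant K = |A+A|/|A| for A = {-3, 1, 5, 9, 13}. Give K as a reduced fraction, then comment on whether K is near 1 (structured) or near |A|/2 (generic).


|A| = 5.
Compute A + A by enumerating all 25 pairs.
A + A = {-6, -2, 2, 6, 10, 14, 18, 22, 26}, so |A + A| = 9.
K = |A + A| / |A| = 9/5 (already in lowest terms) ≈ 1.8000.
Reference: AP of size 5 gives K = 9/5 ≈ 1.8000; a fully generic set of size 5 gives K ≈ 3.0000.

|A| = 5, |A + A| = 9, K = 9/5.


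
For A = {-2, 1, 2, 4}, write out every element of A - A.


A - A = {a - a' : a, a' ∈ A}.
Compute a - a' for each ordered pair (a, a'):
a = -2: -2--2=0, -2-1=-3, -2-2=-4, -2-4=-6
a = 1: 1--2=3, 1-1=0, 1-2=-1, 1-4=-3
a = 2: 2--2=4, 2-1=1, 2-2=0, 2-4=-2
a = 4: 4--2=6, 4-1=3, 4-2=2, 4-4=0
Collecting distinct values (and noting 0 appears from a-a):
A - A = {-6, -4, -3, -2, -1, 0, 1, 2, 3, 4, 6}
|A - A| = 11

A - A = {-6, -4, -3, -2, -1, 0, 1, 2, 3, 4, 6}


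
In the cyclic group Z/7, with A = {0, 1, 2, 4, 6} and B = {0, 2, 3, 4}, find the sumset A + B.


Work in Z/7Z: reduce every sum a + b modulo 7.
Enumerate all 20 pairs:
a = 0: 0+0=0, 0+2=2, 0+3=3, 0+4=4
a = 1: 1+0=1, 1+2=3, 1+3=4, 1+4=5
a = 2: 2+0=2, 2+2=4, 2+3=5, 2+4=6
a = 4: 4+0=4, 4+2=6, 4+3=0, 4+4=1
a = 6: 6+0=6, 6+2=1, 6+3=2, 6+4=3
Distinct residues collected: {0, 1, 2, 3, 4, 5, 6}
|A + B| = 7 (out of 7 total residues).

A + B = {0, 1, 2, 3, 4, 5, 6}


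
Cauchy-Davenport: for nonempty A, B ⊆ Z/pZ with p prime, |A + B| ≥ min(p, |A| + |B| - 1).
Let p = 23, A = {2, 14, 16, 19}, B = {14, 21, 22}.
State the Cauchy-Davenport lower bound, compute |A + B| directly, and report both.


Cauchy-Davenport: |A + B| ≥ min(p, |A| + |B| - 1) for A, B nonempty in Z/pZ.
|A| = 4, |B| = 3, p = 23.
CD lower bound = min(23, 4 + 3 - 1) = min(23, 6) = 6.
Compute A + B mod 23 directly:
a = 2: 2+14=16, 2+21=0, 2+22=1
a = 14: 14+14=5, 14+21=12, 14+22=13
a = 16: 16+14=7, 16+21=14, 16+22=15
a = 19: 19+14=10, 19+21=17, 19+22=18
A + B = {0, 1, 5, 7, 10, 12, 13, 14, 15, 16, 17, 18}, so |A + B| = 12.
Verify: 12 ≥ 6? Yes ✓.

CD lower bound = 6, actual |A + B| = 12.


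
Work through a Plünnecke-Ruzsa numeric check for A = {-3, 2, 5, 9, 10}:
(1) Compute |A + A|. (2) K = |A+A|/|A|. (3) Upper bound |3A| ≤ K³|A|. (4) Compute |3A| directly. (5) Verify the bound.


|A| = 5.
Step 1: Compute A + A by enumerating all 25 pairs.
A + A = {-6, -1, 2, 4, 6, 7, 10, 11, 12, 14, 15, 18, 19, 20}, so |A + A| = 14.
Step 2: Doubling constant K = |A + A|/|A| = 14/5 = 14/5 ≈ 2.8000.
Step 3: Plünnecke-Ruzsa gives |3A| ≤ K³·|A| = (2.8000)³ · 5 ≈ 109.7600.
Step 4: Compute 3A = A + A + A directly by enumerating all triples (a,b,c) ∈ A³; |3A| = 28.
Step 5: Check 28 ≤ 109.7600? Yes ✓.

K = 14/5, Plünnecke-Ruzsa bound K³|A| ≈ 109.7600, |3A| = 28, inequality holds.


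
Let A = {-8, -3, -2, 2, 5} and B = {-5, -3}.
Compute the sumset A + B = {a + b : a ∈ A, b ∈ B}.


A + B = {a + b : a ∈ A, b ∈ B}.
Enumerate all |A|·|B| = 5·2 = 10 pairs (a, b) and collect distinct sums.
a = -8: -8+-5=-13, -8+-3=-11
a = -3: -3+-5=-8, -3+-3=-6
a = -2: -2+-5=-7, -2+-3=-5
a = 2: 2+-5=-3, 2+-3=-1
a = 5: 5+-5=0, 5+-3=2
Collecting distinct sums: A + B = {-13, -11, -8, -7, -6, -5, -3, -1, 0, 2}
|A + B| = 10

A + B = {-13, -11, -8, -7, -6, -5, -3, -1, 0, 2}


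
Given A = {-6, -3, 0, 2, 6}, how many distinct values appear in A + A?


A + A = {a + a' : a, a' ∈ A}; |A| = 5.
General bounds: 2|A| - 1 ≤ |A + A| ≤ |A|(|A|+1)/2, i.e. 9 ≤ |A + A| ≤ 15.
Lower bound 2|A|-1 is attained iff A is an arithmetic progression.
Enumerate sums a + a' for a ≤ a' (symmetric, so this suffices):
a = -6: -6+-6=-12, -6+-3=-9, -6+0=-6, -6+2=-4, -6+6=0
a = -3: -3+-3=-6, -3+0=-3, -3+2=-1, -3+6=3
a = 0: 0+0=0, 0+2=2, 0+6=6
a = 2: 2+2=4, 2+6=8
a = 6: 6+6=12
Distinct sums: {-12, -9, -6, -4, -3, -1, 0, 2, 3, 4, 6, 8, 12}
|A + A| = 13

|A + A| = 13


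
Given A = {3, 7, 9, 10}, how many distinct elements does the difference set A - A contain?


A - A = {a - a' : a, a' ∈ A}; |A| = 4.
Bounds: 2|A|-1 ≤ |A - A| ≤ |A|² - |A| + 1, i.e. 7 ≤ |A - A| ≤ 13.
Note: 0 ∈ A - A always (from a - a). The set is symmetric: if d ∈ A - A then -d ∈ A - A.
Enumerate nonzero differences d = a - a' with a > a' (then include -d):
Positive differences: {1, 2, 3, 4, 6, 7}
Full difference set: {0} ∪ (positive diffs) ∪ (negative diffs).
|A - A| = 1 + 2·6 = 13 (matches direct enumeration: 13).

|A - A| = 13


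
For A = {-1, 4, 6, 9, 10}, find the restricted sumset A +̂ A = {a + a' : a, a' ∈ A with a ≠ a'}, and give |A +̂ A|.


Restricted sumset: A +̂ A = {a + a' : a ∈ A, a' ∈ A, a ≠ a'}.
Equivalently, take A + A and drop any sum 2a that is achievable ONLY as a + a for a ∈ A (i.e. sums representable only with equal summands).
Enumerate pairs (a, a') with a < a' (symmetric, so each unordered pair gives one sum; this covers all a ≠ a'):
  -1 + 4 = 3
  -1 + 6 = 5
  -1 + 9 = 8
  -1 + 10 = 9
  4 + 6 = 10
  4 + 9 = 13
  4 + 10 = 14
  6 + 9 = 15
  6 + 10 = 16
  9 + 10 = 19
Collected distinct sums: {3, 5, 8, 9, 10, 13, 14, 15, 16, 19}
|A +̂ A| = 10
(Reference bound: |A +̂ A| ≥ 2|A| - 3 for |A| ≥ 2, with |A| = 5 giving ≥ 7.)

|A +̂ A| = 10


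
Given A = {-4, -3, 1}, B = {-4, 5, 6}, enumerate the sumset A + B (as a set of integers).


A + B = {a + b : a ∈ A, b ∈ B}.
Enumerate all |A|·|B| = 3·3 = 9 pairs (a, b) and collect distinct sums.
a = -4: -4+-4=-8, -4+5=1, -4+6=2
a = -3: -3+-4=-7, -3+5=2, -3+6=3
a = 1: 1+-4=-3, 1+5=6, 1+6=7
Collecting distinct sums: A + B = {-8, -7, -3, 1, 2, 3, 6, 7}
|A + B| = 8

A + B = {-8, -7, -3, 1, 2, 3, 6, 7}


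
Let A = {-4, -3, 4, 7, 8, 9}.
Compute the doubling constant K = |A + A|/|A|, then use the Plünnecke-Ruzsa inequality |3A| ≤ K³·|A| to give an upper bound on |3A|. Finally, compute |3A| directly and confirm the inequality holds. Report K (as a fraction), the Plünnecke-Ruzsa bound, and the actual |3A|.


|A| = 6.
Step 1: Compute A + A by enumerating all 36 pairs.
A + A = {-8, -7, -6, 0, 1, 3, 4, 5, 6, 8, 11, 12, 13, 14, 15, 16, 17, 18}, so |A + A| = 18.
Step 2: Doubling constant K = |A + A|/|A| = 18/6 = 18/6 ≈ 3.0000.
Step 3: Plünnecke-Ruzsa gives |3A| ≤ K³·|A| = (3.0000)³ · 6 ≈ 162.0000.
Step 4: Compute 3A = A + A + A directly by enumerating all triples (a,b,c) ∈ A³; |3A| = 35.
Step 5: Check 35 ≤ 162.0000? Yes ✓.

K = 18/6, Plünnecke-Ruzsa bound K³|A| ≈ 162.0000, |3A| = 35, inequality holds.


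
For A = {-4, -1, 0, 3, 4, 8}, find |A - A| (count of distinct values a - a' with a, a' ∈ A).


A - A = {a - a' : a, a' ∈ A}; |A| = 6.
Bounds: 2|A|-1 ≤ |A - A| ≤ |A|² - |A| + 1, i.e. 11 ≤ |A - A| ≤ 31.
Note: 0 ∈ A - A always (from a - a). The set is symmetric: if d ∈ A - A then -d ∈ A - A.
Enumerate nonzero differences d = a - a' with a > a' (then include -d):
Positive differences: {1, 3, 4, 5, 7, 8, 9, 12}
Full difference set: {0} ∪ (positive diffs) ∪ (negative diffs).
|A - A| = 1 + 2·8 = 17 (matches direct enumeration: 17).

|A - A| = 17


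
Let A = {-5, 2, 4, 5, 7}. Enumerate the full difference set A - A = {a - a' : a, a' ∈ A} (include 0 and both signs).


A - A = {a - a' : a, a' ∈ A}.
Compute a - a' for each ordered pair (a, a'):
a = -5: -5--5=0, -5-2=-7, -5-4=-9, -5-5=-10, -5-7=-12
a = 2: 2--5=7, 2-2=0, 2-4=-2, 2-5=-3, 2-7=-5
a = 4: 4--5=9, 4-2=2, 4-4=0, 4-5=-1, 4-7=-3
a = 5: 5--5=10, 5-2=3, 5-4=1, 5-5=0, 5-7=-2
a = 7: 7--5=12, 7-2=5, 7-4=3, 7-5=2, 7-7=0
Collecting distinct values (and noting 0 appears from a-a):
A - A = {-12, -10, -9, -7, -5, -3, -2, -1, 0, 1, 2, 3, 5, 7, 9, 10, 12}
|A - A| = 17

A - A = {-12, -10, -9, -7, -5, -3, -2, -1, 0, 1, 2, 3, 5, 7, 9, 10, 12}


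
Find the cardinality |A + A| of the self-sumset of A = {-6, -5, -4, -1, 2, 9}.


A + A = {a + a' : a, a' ∈ A}; |A| = 6.
General bounds: 2|A| - 1 ≤ |A + A| ≤ |A|(|A|+1)/2, i.e. 11 ≤ |A + A| ≤ 21.
Lower bound 2|A|-1 is attained iff A is an arithmetic progression.
Enumerate sums a + a' for a ≤ a' (symmetric, so this suffices):
a = -6: -6+-6=-12, -6+-5=-11, -6+-4=-10, -6+-1=-7, -6+2=-4, -6+9=3
a = -5: -5+-5=-10, -5+-4=-9, -5+-1=-6, -5+2=-3, -5+9=4
a = -4: -4+-4=-8, -4+-1=-5, -4+2=-2, -4+9=5
a = -1: -1+-1=-2, -1+2=1, -1+9=8
a = 2: 2+2=4, 2+9=11
a = 9: 9+9=18
Distinct sums: {-12, -11, -10, -9, -8, -7, -6, -5, -4, -3, -2, 1, 3, 4, 5, 8, 11, 18}
|A + A| = 18

|A + A| = 18


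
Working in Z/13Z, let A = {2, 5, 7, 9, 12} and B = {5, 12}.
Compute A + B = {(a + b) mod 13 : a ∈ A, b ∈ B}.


Work in Z/13Z: reduce every sum a + b modulo 13.
Enumerate all 10 pairs:
a = 2: 2+5=7, 2+12=1
a = 5: 5+5=10, 5+12=4
a = 7: 7+5=12, 7+12=6
a = 9: 9+5=1, 9+12=8
a = 12: 12+5=4, 12+12=11
Distinct residues collected: {1, 4, 6, 7, 8, 10, 11, 12}
|A + B| = 8 (out of 13 total residues).

A + B = {1, 4, 6, 7, 8, 10, 11, 12}


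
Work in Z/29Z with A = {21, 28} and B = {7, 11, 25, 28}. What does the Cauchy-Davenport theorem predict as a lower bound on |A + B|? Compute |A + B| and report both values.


Cauchy-Davenport: |A + B| ≥ min(p, |A| + |B| - 1) for A, B nonempty in Z/pZ.
|A| = 2, |B| = 4, p = 29.
CD lower bound = min(29, 2 + 4 - 1) = min(29, 5) = 5.
Compute A + B mod 29 directly:
a = 21: 21+7=28, 21+11=3, 21+25=17, 21+28=20
a = 28: 28+7=6, 28+11=10, 28+25=24, 28+28=27
A + B = {3, 6, 10, 17, 20, 24, 27, 28}, so |A + B| = 8.
Verify: 8 ≥ 5? Yes ✓.

CD lower bound = 5, actual |A + B| = 8.


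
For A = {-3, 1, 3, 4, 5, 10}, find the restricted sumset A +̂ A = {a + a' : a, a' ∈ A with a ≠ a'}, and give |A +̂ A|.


Restricted sumset: A +̂ A = {a + a' : a ∈ A, a' ∈ A, a ≠ a'}.
Equivalently, take A + A and drop any sum 2a that is achievable ONLY as a + a for a ∈ A (i.e. sums representable only with equal summands).
Enumerate pairs (a, a') with a < a' (symmetric, so each unordered pair gives one sum; this covers all a ≠ a'):
  -3 + 1 = -2
  -3 + 3 = 0
  -3 + 4 = 1
  -3 + 5 = 2
  -3 + 10 = 7
  1 + 3 = 4
  1 + 4 = 5
  1 + 5 = 6
  1 + 10 = 11
  3 + 4 = 7
  3 + 5 = 8
  3 + 10 = 13
  4 + 5 = 9
  4 + 10 = 14
  5 + 10 = 15
Collected distinct sums: {-2, 0, 1, 2, 4, 5, 6, 7, 8, 9, 11, 13, 14, 15}
|A +̂ A| = 14
(Reference bound: |A +̂ A| ≥ 2|A| - 3 for |A| ≥ 2, with |A| = 6 giving ≥ 9.)

|A +̂ A| = 14


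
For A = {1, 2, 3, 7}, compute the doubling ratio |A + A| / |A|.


|A| = 4.
Compute A + A by enumerating all 16 pairs.
A + A = {2, 3, 4, 5, 6, 8, 9, 10, 14}, so |A + A| = 9.
K = |A + A| / |A| = 9/4 (already in lowest terms) ≈ 2.2500.
Reference: AP of size 4 gives K = 7/4 ≈ 1.7500; a fully generic set of size 4 gives K ≈ 2.5000.

|A| = 4, |A + A| = 9, K = 9/4.


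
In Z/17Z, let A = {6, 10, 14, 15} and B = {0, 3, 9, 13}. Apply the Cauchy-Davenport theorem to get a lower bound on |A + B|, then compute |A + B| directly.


Cauchy-Davenport: |A + B| ≥ min(p, |A| + |B| - 1) for A, B nonempty in Z/pZ.
|A| = 4, |B| = 4, p = 17.
CD lower bound = min(17, 4 + 4 - 1) = min(17, 7) = 7.
Compute A + B mod 17 directly:
a = 6: 6+0=6, 6+3=9, 6+9=15, 6+13=2
a = 10: 10+0=10, 10+3=13, 10+9=2, 10+13=6
a = 14: 14+0=14, 14+3=0, 14+9=6, 14+13=10
a = 15: 15+0=15, 15+3=1, 15+9=7, 15+13=11
A + B = {0, 1, 2, 6, 7, 9, 10, 11, 13, 14, 15}, so |A + B| = 11.
Verify: 11 ≥ 7? Yes ✓.

CD lower bound = 7, actual |A + B| = 11.


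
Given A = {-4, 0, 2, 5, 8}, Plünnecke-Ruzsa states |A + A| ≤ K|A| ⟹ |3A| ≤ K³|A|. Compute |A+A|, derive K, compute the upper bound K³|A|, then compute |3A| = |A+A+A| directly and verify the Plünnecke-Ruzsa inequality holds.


|A| = 5.
Step 1: Compute A + A by enumerating all 25 pairs.
A + A = {-8, -4, -2, 0, 1, 2, 4, 5, 7, 8, 10, 13, 16}, so |A + A| = 13.
Step 2: Doubling constant K = |A + A|/|A| = 13/5 = 13/5 ≈ 2.6000.
Step 3: Plünnecke-Ruzsa gives |3A| ≤ K³·|A| = (2.6000)³ · 5 ≈ 87.8800.
Step 4: Compute 3A = A + A + A directly by enumerating all triples (a,b,c) ∈ A³; |3A| = 24.
Step 5: Check 24 ≤ 87.8800? Yes ✓.

K = 13/5, Plünnecke-Ruzsa bound K³|A| ≈ 87.8800, |3A| = 24, inequality holds.


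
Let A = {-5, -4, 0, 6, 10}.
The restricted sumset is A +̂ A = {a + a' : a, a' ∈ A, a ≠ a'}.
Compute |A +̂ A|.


Restricted sumset: A +̂ A = {a + a' : a ∈ A, a' ∈ A, a ≠ a'}.
Equivalently, take A + A and drop any sum 2a that is achievable ONLY as a + a for a ∈ A (i.e. sums representable only with equal summands).
Enumerate pairs (a, a') with a < a' (symmetric, so each unordered pair gives one sum; this covers all a ≠ a'):
  -5 + -4 = -9
  -5 + 0 = -5
  -5 + 6 = 1
  -5 + 10 = 5
  -4 + 0 = -4
  -4 + 6 = 2
  -4 + 10 = 6
  0 + 6 = 6
  0 + 10 = 10
  6 + 10 = 16
Collected distinct sums: {-9, -5, -4, 1, 2, 5, 6, 10, 16}
|A +̂ A| = 9
(Reference bound: |A +̂ A| ≥ 2|A| - 3 for |A| ≥ 2, with |A| = 5 giving ≥ 7.)

|A +̂ A| = 9


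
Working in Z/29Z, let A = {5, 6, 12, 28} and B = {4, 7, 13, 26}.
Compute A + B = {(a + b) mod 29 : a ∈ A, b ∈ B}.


Work in Z/29Z: reduce every sum a + b modulo 29.
Enumerate all 16 pairs:
a = 5: 5+4=9, 5+7=12, 5+13=18, 5+26=2
a = 6: 6+4=10, 6+7=13, 6+13=19, 6+26=3
a = 12: 12+4=16, 12+7=19, 12+13=25, 12+26=9
a = 28: 28+4=3, 28+7=6, 28+13=12, 28+26=25
Distinct residues collected: {2, 3, 6, 9, 10, 12, 13, 16, 18, 19, 25}
|A + B| = 11 (out of 29 total residues).

A + B = {2, 3, 6, 9, 10, 12, 13, 16, 18, 19, 25}


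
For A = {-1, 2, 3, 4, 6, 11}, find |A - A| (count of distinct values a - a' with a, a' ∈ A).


A - A = {a - a' : a, a' ∈ A}; |A| = 6.
Bounds: 2|A|-1 ≤ |A - A| ≤ |A|² - |A| + 1, i.e. 11 ≤ |A - A| ≤ 31.
Note: 0 ∈ A - A always (from a - a). The set is symmetric: if d ∈ A - A then -d ∈ A - A.
Enumerate nonzero differences d = a - a' with a > a' (then include -d):
Positive differences: {1, 2, 3, 4, 5, 7, 8, 9, 12}
Full difference set: {0} ∪ (positive diffs) ∪ (negative diffs).
|A - A| = 1 + 2·9 = 19 (matches direct enumeration: 19).

|A - A| = 19


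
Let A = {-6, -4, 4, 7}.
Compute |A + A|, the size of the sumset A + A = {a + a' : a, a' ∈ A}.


A + A = {a + a' : a, a' ∈ A}; |A| = 4.
General bounds: 2|A| - 1 ≤ |A + A| ≤ |A|(|A|+1)/2, i.e. 7 ≤ |A + A| ≤ 10.
Lower bound 2|A|-1 is attained iff A is an arithmetic progression.
Enumerate sums a + a' for a ≤ a' (symmetric, so this suffices):
a = -6: -6+-6=-12, -6+-4=-10, -6+4=-2, -6+7=1
a = -4: -4+-4=-8, -4+4=0, -4+7=3
a = 4: 4+4=8, 4+7=11
a = 7: 7+7=14
Distinct sums: {-12, -10, -8, -2, 0, 1, 3, 8, 11, 14}
|A + A| = 10

|A + A| = 10


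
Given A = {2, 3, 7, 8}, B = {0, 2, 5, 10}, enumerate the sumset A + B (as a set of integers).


A + B = {a + b : a ∈ A, b ∈ B}.
Enumerate all |A|·|B| = 4·4 = 16 pairs (a, b) and collect distinct sums.
a = 2: 2+0=2, 2+2=4, 2+5=7, 2+10=12
a = 3: 3+0=3, 3+2=5, 3+5=8, 3+10=13
a = 7: 7+0=7, 7+2=9, 7+5=12, 7+10=17
a = 8: 8+0=8, 8+2=10, 8+5=13, 8+10=18
Collecting distinct sums: A + B = {2, 3, 4, 5, 7, 8, 9, 10, 12, 13, 17, 18}
|A + B| = 12

A + B = {2, 3, 4, 5, 7, 8, 9, 10, 12, 13, 17, 18}


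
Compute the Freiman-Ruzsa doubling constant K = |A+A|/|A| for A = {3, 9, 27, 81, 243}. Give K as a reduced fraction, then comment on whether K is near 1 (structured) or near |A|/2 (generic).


|A| = 5.
Compute A + A by enumerating all 25 pairs.
A + A = {6, 12, 18, 30, 36, 54, 84, 90, 108, 162, 246, 252, 270, 324, 486}, so |A + A| = 15.
K = |A + A| / |A| = 15/5 = 3/1 ≈ 3.0000.
Reference: AP of size 5 gives K = 9/5 ≈ 1.8000; a fully generic set of size 5 gives K ≈ 3.0000.

|A| = 5, |A + A| = 15, K = 15/5 = 3/1.


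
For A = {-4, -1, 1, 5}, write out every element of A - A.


A - A = {a - a' : a, a' ∈ A}.
Compute a - a' for each ordered pair (a, a'):
a = -4: -4--4=0, -4--1=-3, -4-1=-5, -4-5=-9
a = -1: -1--4=3, -1--1=0, -1-1=-2, -1-5=-6
a = 1: 1--4=5, 1--1=2, 1-1=0, 1-5=-4
a = 5: 5--4=9, 5--1=6, 5-1=4, 5-5=0
Collecting distinct values (and noting 0 appears from a-a):
A - A = {-9, -6, -5, -4, -3, -2, 0, 2, 3, 4, 5, 6, 9}
|A - A| = 13

A - A = {-9, -6, -5, -4, -3, -2, 0, 2, 3, 4, 5, 6, 9}


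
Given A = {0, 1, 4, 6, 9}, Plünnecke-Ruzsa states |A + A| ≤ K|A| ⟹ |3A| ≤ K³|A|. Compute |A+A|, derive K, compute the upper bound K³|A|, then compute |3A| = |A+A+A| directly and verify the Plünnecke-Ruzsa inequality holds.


|A| = 5.
Step 1: Compute A + A by enumerating all 25 pairs.
A + A = {0, 1, 2, 4, 5, 6, 7, 8, 9, 10, 12, 13, 15, 18}, so |A + A| = 14.
Step 2: Doubling constant K = |A + A|/|A| = 14/5 = 14/5 ≈ 2.8000.
Step 3: Plünnecke-Ruzsa gives |3A| ≤ K³·|A| = (2.8000)³ · 5 ≈ 109.7600.
Step 4: Compute 3A = A + A + A directly by enumerating all triples (a,b,c) ∈ A³; |3A| = 24.
Step 5: Check 24 ≤ 109.7600? Yes ✓.

K = 14/5, Plünnecke-Ruzsa bound K³|A| ≈ 109.7600, |3A| = 24, inequality holds.


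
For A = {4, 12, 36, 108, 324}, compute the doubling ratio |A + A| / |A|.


|A| = 5.
Compute A + A by enumerating all 25 pairs.
A + A = {8, 16, 24, 40, 48, 72, 112, 120, 144, 216, 328, 336, 360, 432, 648}, so |A + A| = 15.
K = |A + A| / |A| = 15/5 = 3/1 ≈ 3.0000.
Reference: AP of size 5 gives K = 9/5 ≈ 1.8000; a fully generic set of size 5 gives K ≈ 3.0000.

|A| = 5, |A + A| = 15, K = 15/5 = 3/1.


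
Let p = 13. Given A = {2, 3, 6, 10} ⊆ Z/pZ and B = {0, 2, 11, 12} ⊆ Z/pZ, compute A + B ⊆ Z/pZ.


Work in Z/13Z: reduce every sum a + b modulo 13.
Enumerate all 16 pairs:
a = 2: 2+0=2, 2+2=4, 2+11=0, 2+12=1
a = 3: 3+0=3, 3+2=5, 3+11=1, 3+12=2
a = 6: 6+0=6, 6+2=8, 6+11=4, 6+12=5
a = 10: 10+0=10, 10+2=12, 10+11=8, 10+12=9
Distinct residues collected: {0, 1, 2, 3, 4, 5, 6, 8, 9, 10, 12}
|A + B| = 11 (out of 13 total residues).

A + B = {0, 1, 2, 3, 4, 5, 6, 8, 9, 10, 12}


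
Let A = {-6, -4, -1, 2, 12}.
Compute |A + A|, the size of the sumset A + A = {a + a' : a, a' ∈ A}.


A + A = {a + a' : a, a' ∈ A}; |A| = 5.
General bounds: 2|A| - 1 ≤ |A + A| ≤ |A|(|A|+1)/2, i.e. 9 ≤ |A + A| ≤ 15.
Lower bound 2|A|-1 is attained iff A is an arithmetic progression.
Enumerate sums a + a' for a ≤ a' (symmetric, so this suffices):
a = -6: -6+-6=-12, -6+-4=-10, -6+-1=-7, -6+2=-4, -6+12=6
a = -4: -4+-4=-8, -4+-1=-5, -4+2=-2, -4+12=8
a = -1: -1+-1=-2, -1+2=1, -1+12=11
a = 2: 2+2=4, 2+12=14
a = 12: 12+12=24
Distinct sums: {-12, -10, -8, -7, -5, -4, -2, 1, 4, 6, 8, 11, 14, 24}
|A + A| = 14

|A + A| = 14


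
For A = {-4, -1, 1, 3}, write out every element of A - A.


A - A = {a - a' : a, a' ∈ A}.
Compute a - a' for each ordered pair (a, a'):
a = -4: -4--4=0, -4--1=-3, -4-1=-5, -4-3=-7
a = -1: -1--4=3, -1--1=0, -1-1=-2, -1-3=-4
a = 1: 1--4=5, 1--1=2, 1-1=0, 1-3=-2
a = 3: 3--4=7, 3--1=4, 3-1=2, 3-3=0
Collecting distinct values (and noting 0 appears from a-a):
A - A = {-7, -5, -4, -3, -2, 0, 2, 3, 4, 5, 7}
|A - A| = 11

A - A = {-7, -5, -4, -3, -2, 0, 2, 3, 4, 5, 7}
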